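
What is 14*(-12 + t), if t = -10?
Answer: -308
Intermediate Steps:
14*(-12 + t) = 14*(-12 - 10) = 14*(-22) = -308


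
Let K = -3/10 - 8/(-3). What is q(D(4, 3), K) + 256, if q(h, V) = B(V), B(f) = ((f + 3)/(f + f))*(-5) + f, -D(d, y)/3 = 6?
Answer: 269123/1065 ≈ 252.70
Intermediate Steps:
D(d, y) = -18 (D(d, y) = -3*6 = -18)
B(f) = f - 5*(3 + f)/(2*f) (B(f) = ((3 + f)/((2*f)))*(-5) + f = ((3 + f)*(1/(2*f)))*(-5) + f = ((3 + f)/(2*f))*(-5) + f = -5*(3 + f)/(2*f) + f = f - 5*(3 + f)/(2*f))
K = 71/30 (K = -3*1/10 - 8*(-1/3) = -3/10 + 8/3 = 71/30 ≈ 2.3667)
q(h, V) = -5/2 + V - 15/(2*V)
q(D(4, 3), K) + 256 = (-5/2 + 71/30 - 15/(2*71/30)) + 256 = (-5/2 + 71/30 - 15/2*30/71) + 256 = (-5/2 + 71/30 - 225/71) + 256 = -3517/1065 + 256 = 269123/1065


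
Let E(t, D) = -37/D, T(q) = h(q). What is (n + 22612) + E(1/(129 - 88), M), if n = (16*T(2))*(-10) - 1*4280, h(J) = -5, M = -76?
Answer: 1454069/76 ≈ 19133.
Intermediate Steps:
T(q) = -5
n = -3480 (n = (16*(-5))*(-10) - 1*4280 = -80*(-10) - 4280 = 800 - 4280 = -3480)
(n + 22612) + E(1/(129 - 88), M) = (-3480 + 22612) - 37/(-76) = 19132 - 37*(-1/76) = 19132 + 37/76 = 1454069/76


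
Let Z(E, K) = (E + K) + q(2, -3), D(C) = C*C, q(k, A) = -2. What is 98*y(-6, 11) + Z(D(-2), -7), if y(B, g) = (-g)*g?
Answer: -11863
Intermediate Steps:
D(C) = C**2
Z(E, K) = -2 + E + K (Z(E, K) = (E + K) - 2 = -2 + E + K)
y(B, g) = -g**2
98*y(-6, 11) + Z(D(-2), -7) = 98*(-1*11**2) + (-2 + (-2)**2 - 7) = 98*(-1*121) + (-2 + 4 - 7) = 98*(-121) - 5 = -11858 - 5 = -11863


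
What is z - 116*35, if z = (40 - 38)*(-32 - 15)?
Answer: -4154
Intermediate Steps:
z = -94 (z = 2*(-47) = -94)
z - 116*35 = -94 - 116*35 = -94 - 4060 = -4154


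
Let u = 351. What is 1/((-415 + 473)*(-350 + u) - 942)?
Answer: -1/884 ≈ -0.0011312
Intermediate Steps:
1/((-415 + 473)*(-350 + u) - 942) = 1/((-415 + 473)*(-350 + 351) - 942) = 1/(58*1 - 942) = 1/(58 - 942) = 1/(-884) = -1/884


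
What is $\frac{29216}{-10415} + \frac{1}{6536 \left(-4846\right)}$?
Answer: $- \frac{925371700911}{329879044240} \approx -2.8052$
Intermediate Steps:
$\frac{29216}{-10415} + \frac{1}{6536 \left(-4846\right)} = 29216 \left(- \frac{1}{10415}\right) + \frac{1}{6536} \left(- \frac{1}{4846}\right) = - \frac{29216}{10415} - \frac{1}{31673456} = - \frac{925371700911}{329879044240}$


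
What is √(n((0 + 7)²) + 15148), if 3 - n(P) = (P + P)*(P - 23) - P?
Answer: 2*√3163 ≈ 112.48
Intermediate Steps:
n(P) = 3 + P - 2*P*(-23 + P) (n(P) = 3 - ((P + P)*(P - 23) - P) = 3 - ((2*P)*(-23 + P) - P) = 3 - (2*P*(-23 + P) - P) = 3 - (-P + 2*P*(-23 + P)) = 3 + (P - 2*P*(-23 + P)) = 3 + P - 2*P*(-23 + P))
√(n((0 + 7)²) + 15148) = √((3 - 2*(0 + 7)⁴ + 47*(0 + 7)²) + 15148) = √((3 - 2*(7²)² + 47*7²) + 15148) = √((3 - 2*49² + 47*49) + 15148) = √((3 - 2*2401 + 2303) + 15148) = √((3 - 4802 + 2303) + 15148) = √(-2496 + 15148) = √12652 = 2*√3163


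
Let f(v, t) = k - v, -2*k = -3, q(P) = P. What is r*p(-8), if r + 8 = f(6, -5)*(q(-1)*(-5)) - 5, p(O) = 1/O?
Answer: 71/16 ≈ 4.4375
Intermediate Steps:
p(O) = 1/O
k = 3/2 (k = -½*(-3) = 3/2 ≈ 1.5000)
f(v, t) = 3/2 - v
r = -71/2 (r = -8 + ((3/2 - 1*6)*(-1*(-5)) - 5) = -8 + ((3/2 - 6)*5 - 5) = -8 + (-9/2*5 - 5) = -8 + (-45/2 - 5) = -8 - 55/2 = -71/2 ≈ -35.500)
r*p(-8) = -71/2/(-8) = -71/2*(-⅛) = 71/16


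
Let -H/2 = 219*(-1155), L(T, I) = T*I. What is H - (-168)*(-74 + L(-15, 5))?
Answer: 480858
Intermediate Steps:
L(T, I) = I*T
H = 505890 (H = -438*(-1155) = -2*(-252945) = 505890)
H - (-168)*(-74 + L(-15, 5)) = 505890 - (-168)*(-74 + 5*(-15)) = 505890 - (-168)*(-74 - 75) = 505890 - (-168)*(-149) = 505890 - 1*25032 = 505890 - 25032 = 480858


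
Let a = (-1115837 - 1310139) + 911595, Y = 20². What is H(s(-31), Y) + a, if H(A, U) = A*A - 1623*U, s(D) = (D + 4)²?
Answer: -1632140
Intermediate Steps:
Y = 400
s(D) = (4 + D)²
H(A, U) = A² - 1623*U
a = -1514381 (a = -2425976 + 911595 = -1514381)
H(s(-31), Y) + a = (((4 - 31)²)² - 1623*400) - 1514381 = (((-27)²)² - 649200) - 1514381 = (729² - 649200) - 1514381 = (531441 - 649200) - 1514381 = -117759 - 1514381 = -1632140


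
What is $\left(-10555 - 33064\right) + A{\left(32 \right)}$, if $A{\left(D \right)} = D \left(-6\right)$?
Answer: $-43811$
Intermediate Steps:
$A{\left(D \right)} = - 6 D$
$\left(-10555 - 33064\right) + A{\left(32 \right)} = \left(-10555 - 33064\right) - 192 = -43619 - 192 = -43811$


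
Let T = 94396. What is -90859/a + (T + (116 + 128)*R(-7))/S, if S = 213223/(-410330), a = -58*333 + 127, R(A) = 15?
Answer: -771975682447203/4091109701 ≈ -1.8870e+5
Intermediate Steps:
a = -19187 (a = -19314 + 127 = -19187)
S = -213223/410330 (S = 213223*(-1/410330) = -213223/410330 ≈ -0.51964)
-90859/a + (T + (116 + 128)*R(-7))/S = -90859/(-19187) + (94396 + (116 + 128)*15)/(-213223/410330) = -90859*(-1/19187) + (94396 + 244*15)*(-410330/213223) = 90859/19187 + (94396 + 3660)*(-410330/213223) = 90859/19187 + 98056*(-410330/213223) = 90859/19187 - 40235318480/213223 = -771975682447203/4091109701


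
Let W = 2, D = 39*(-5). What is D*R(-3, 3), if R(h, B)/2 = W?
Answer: -780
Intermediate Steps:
D = -195
R(h, B) = 4 (R(h, B) = 2*2 = 4)
D*R(-3, 3) = -195*4 = -780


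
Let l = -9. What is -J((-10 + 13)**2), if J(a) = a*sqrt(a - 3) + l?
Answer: 9 - 9*sqrt(6) ≈ -13.045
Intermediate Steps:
J(a) = -9 + a*sqrt(-3 + a) (J(a) = a*sqrt(a - 3) - 9 = a*sqrt(-3 + a) - 9 = -9 + a*sqrt(-3 + a))
-J((-10 + 13)**2) = -(-9 + (-10 + 13)**2*sqrt(-3 + (-10 + 13)**2)) = -(-9 + 3**2*sqrt(-3 + 3**2)) = -(-9 + 9*sqrt(-3 + 9)) = -(-9 + 9*sqrt(6)) = 9 - 9*sqrt(6)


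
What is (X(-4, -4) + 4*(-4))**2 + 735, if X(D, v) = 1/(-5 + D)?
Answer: 80560/81 ≈ 994.57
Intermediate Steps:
(X(-4, -4) + 4*(-4))**2 + 735 = (1/(-5 - 4) + 4*(-4))**2 + 735 = (1/(-9) - 16)**2 + 735 = (-1/9 - 16)**2 + 735 = (-145/9)**2 + 735 = 21025/81 + 735 = 80560/81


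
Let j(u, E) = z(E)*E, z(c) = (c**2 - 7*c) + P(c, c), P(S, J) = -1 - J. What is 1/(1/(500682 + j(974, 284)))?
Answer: 22761454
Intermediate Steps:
z(c) = -1 + c**2 - 8*c (z(c) = (c**2 - 7*c) + (-1 - c) = -1 + c**2 - 8*c)
j(u, E) = E*(-1 + E**2 - 8*E) (j(u, E) = (-1 + E**2 - 8*E)*E = E*(-1 + E**2 - 8*E))
1/(1/(500682 + j(974, 284))) = 1/(1/(500682 + 284*(-1 + 284**2 - 8*284))) = 1/(1/(500682 + 284*(-1 + 80656 - 2272))) = 1/(1/(500682 + 284*78383)) = 1/(1/(500682 + 22260772)) = 1/(1/22761454) = 22761454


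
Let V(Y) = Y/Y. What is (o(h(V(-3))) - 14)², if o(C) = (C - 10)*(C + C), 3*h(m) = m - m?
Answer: 196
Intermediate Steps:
V(Y) = 1
h(m) = 0 (h(m) = (m - m)/3 = (⅓)*0 = 0)
o(C) = 2*C*(-10 + C) (o(C) = (-10 + C)*(2*C) = 2*C*(-10 + C))
(o(h(V(-3))) - 14)² = (2*0*(-10 + 0) - 14)² = (2*0*(-10) - 14)² = (0 - 14)² = (-14)² = 196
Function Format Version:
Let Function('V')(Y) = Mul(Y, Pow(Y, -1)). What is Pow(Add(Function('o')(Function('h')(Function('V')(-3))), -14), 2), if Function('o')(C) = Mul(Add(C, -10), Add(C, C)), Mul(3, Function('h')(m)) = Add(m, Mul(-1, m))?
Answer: 196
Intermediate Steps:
Function('V')(Y) = 1
Function('h')(m) = 0 (Function('h')(m) = Mul(Rational(1, 3), Add(m, Mul(-1, m))) = Mul(Rational(1, 3), 0) = 0)
Function('o')(C) = Mul(2, C, Add(-10, C)) (Function('o')(C) = Mul(Add(-10, C), Mul(2, C)) = Mul(2, C, Add(-10, C)))
Pow(Add(Function('o')(Function('h')(Function('V')(-3))), -14), 2) = Pow(Add(Mul(2, 0, Add(-10, 0)), -14), 2) = Pow(Add(Mul(2, 0, -10), -14), 2) = Pow(Add(0, -14), 2) = Pow(-14, 2) = 196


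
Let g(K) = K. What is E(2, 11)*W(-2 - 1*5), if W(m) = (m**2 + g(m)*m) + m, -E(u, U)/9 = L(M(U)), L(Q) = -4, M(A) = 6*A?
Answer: 3276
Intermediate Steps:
E(u, U) = 36 (E(u, U) = -9*(-4) = 36)
W(m) = m + 2*m**2 (W(m) = (m**2 + m*m) + m = (m**2 + m**2) + m = 2*m**2 + m = m + 2*m**2)
E(2, 11)*W(-2 - 1*5) = 36*((-2 - 1*5)*(1 + 2*(-2 - 1*5))) = 36*((-2 - 5)*(1 + 2*(-2 - 5))) = 36*(-7*(1 + 2*(-7))) = 36*(-7*(1 - 14)) = 36*(-7*(-13)) = 36*91 = 3276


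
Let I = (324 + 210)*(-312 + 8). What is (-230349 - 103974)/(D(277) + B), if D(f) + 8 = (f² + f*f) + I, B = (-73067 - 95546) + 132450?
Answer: 334323/45049 ≈ 7.4213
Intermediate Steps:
I = -162336 (I = 534*(-304) = -162336)
B = -36163 (B = -168613 + 132450 = -36163)
D(f) = -162344 + 2*f² (D(f) = -8 + ((f² + f*f) - 162336) = -8 + ((f² + f²) - 162336) = -8 + (2*f² - 162336) = -8 + (-162336 + 2*f²) = -162344 + 2*f²)
(-230349 - 103974)/(D(277) + B) = (-230349 - 103974)/((-162344 + 2*277²) - 36163) = -334323/((-162344 + 2*76729) - 36163) = -334323/((-162344 + 153458) - 36163) = -334323/(-8886 - 36163) = -334323/(-45049) = -334323*(-1/45049) = 334323/45049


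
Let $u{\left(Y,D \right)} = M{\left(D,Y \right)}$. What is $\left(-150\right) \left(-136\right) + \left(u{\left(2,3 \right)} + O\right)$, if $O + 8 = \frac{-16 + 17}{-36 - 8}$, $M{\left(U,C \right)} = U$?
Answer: $\frac{897379}{44} \approx 20395.0$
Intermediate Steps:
$O = - \frac{353}{44}$ ($O = -8 + \frac{-16 + 17}{-36 - 8} = -8 + 1 \frac{1}{-44} = -8 + 1 \left(- \frac{1}{44}\right) = -8 - \frac{1}{44} = - \frac{353}{44} \approx -8.0227$)
$u{\left(Y,D \right)} = D$
$\left(-150\right) \left(-136\right) + \left(u{\left(2,3 \right)} + O\right) = \left(-150\right) \left(-136\right) + \left(3 - \frac{353}{44}\right) = 20400 - \frac{221}{44} = \frac{897379}{44}$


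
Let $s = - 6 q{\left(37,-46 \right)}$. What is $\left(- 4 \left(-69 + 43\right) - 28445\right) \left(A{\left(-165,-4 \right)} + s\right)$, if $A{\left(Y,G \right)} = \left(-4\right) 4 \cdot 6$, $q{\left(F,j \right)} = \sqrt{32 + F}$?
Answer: $2720736 + 170046 \sqrt{69} \approx 4.1332 \cdot 10^{6}$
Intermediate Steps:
$A{\left(Y,G \right)} = -96$ ($A{\left(Y,G \right)} = \left(-16\right) 6 = -96$)
$s = - 6 \sqrt{69}$ ($s = - 6 \sqrt{32 + 37} = - 6 \sqrt{69} \approx -49.84$)
$\left(- 4 \left(-69 + 43\right) - 28445\right) \left(A{\left(-165,-4 \right)} + s\right) = \left(- 4 \left(-69 + 43\right) - 28445\right) \left(-96 - 6 \sqrt{69}\right) = \left(\left(-4\right) \left(-26\right) - 28445\right) \left(-96 - 6 \sqrt{69}\right) = \left(104 - 28445\right) \left(-96 - 6 \sqrt{69}\right) = - 28341 \left(-96 - 6 \sqrt{69}\right) = 2720736 + 170046 \sqrt{69}$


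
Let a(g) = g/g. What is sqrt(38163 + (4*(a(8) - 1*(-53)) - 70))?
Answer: sqrt(38309) ≈ 195.73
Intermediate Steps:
a(g) = 1
sqrt(38163 + (4*(a(8) - 1*(-53)) - 70)) = sqrt(38163 + (4*(1 - 1*(-53)) - 70)) = sqrt(38163 + (4*(1 + 53) - 70)) = sqrt(38163 + (4*54 - 70)) = sqrt(38163 + (216 - 70)) = sqrt(38163 + 146) = sqrt(38309)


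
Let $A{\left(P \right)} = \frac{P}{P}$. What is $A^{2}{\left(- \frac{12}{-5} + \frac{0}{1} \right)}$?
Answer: $1$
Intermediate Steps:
$A{\left(P \right)} = 1$
$A^{2}{\left(- \frac{12}{-5} + \frac{0}{1} \right)} = 1^{2} = 1$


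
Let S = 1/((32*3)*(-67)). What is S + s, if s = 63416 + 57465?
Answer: 777506591/6432 ≈ 1.2088e+5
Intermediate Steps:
s = 120881
S = -1/6432 (S = 1/(96*(-67)) = 1/(-6432) = -1/6432 ≈ -0.00015547)
S + s = -1/6432 + 120881 = 777506591/6432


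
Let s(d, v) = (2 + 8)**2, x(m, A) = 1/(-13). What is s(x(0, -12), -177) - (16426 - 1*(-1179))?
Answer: -17505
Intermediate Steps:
x(m, A) = -1/13
s(d, v) = 100 (s(d, v) = 10**2 = 100)
s(x(0, -12), -177) - (16426 - 1*(-1179)) = 100 - (16426 - 1*(-1179)) = 100 - (16426 + 1179) = 100 - 1*17605 = 100 - 17605 = -17505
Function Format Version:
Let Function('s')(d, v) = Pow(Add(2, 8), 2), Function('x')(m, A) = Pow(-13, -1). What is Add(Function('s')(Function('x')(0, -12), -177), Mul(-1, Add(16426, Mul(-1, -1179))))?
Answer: -17505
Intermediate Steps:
Function('x')(m, A) = Rational(-1, 13)
Function('s')(d, v) = 100 (Function('s')(d, v) = Pow(10, 2) = 100)
Add(Function('s')(Function('x')(0, -12), -177), Mul(-1, Add(16426, Mul(-1, -1179)))) = Add(100, Mul(-1, Add(16426, Mul(-1, -1179)))) = Add(100, Mul(-1, Add(16426, 1179))) = Add(100, Mul(-1, 17605)) = Add(100, -17605) = -17505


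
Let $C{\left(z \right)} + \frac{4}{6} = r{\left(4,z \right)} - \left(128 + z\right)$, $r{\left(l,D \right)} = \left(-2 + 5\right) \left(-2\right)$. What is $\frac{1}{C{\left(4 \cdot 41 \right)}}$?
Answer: $- \frac{3}{896} \approx -0.0033482$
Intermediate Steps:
$r{\left(l,D \right)} = -6$ ($r{\left(l,D \right)} = 3 \left(-2\right) = -6$)
$C{\left(z \right)} = - \frac{404}{3} - z$ ($C{\left(z \right)} = - \frac{2}{3} - \left(134 + z\right) = - \frac{404}{3} - z$)
$\frac{1}{C{\left(4 \cdot 41 \right)}} = \frac{1}{- \frac{404}{3} - 4 \cdot 41} = \frac{1}{- \frac{404}{3} - 164} = \frac{1}{- \frac{896}{3}} = - \frac{3}{896}$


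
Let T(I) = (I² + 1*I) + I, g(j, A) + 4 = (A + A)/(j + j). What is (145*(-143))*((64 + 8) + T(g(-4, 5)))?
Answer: -29547375/16 ≈ -1.8467e+6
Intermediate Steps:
g(j, A) = -4 + A/j (g(j, A) = -4 + (A + A)/(j + j) = -4 + (2*A)/((2*j)) = -4 + (2*A)*(1/(2*j)) = -4 + A/j)
T(I) = I² + 2*I (T(I) = (I² + I) + I = (I + I²) + I = I² + 2*I)
(145*(-143))*((64 + 8) + T(g(-4, 5))) = (145*(-143))*((64 + 8) + (-4 + 5/(-4))*(2 + (-4 + 5/(-4)))) = -20735*(72 + (-4 + 5*(-¼))*(2 + (-4 + 5*(-¼)))) = -20735*(72 + (-4 - 5/4)*(2 + (-4 - 5/4))) = -20735*(72 - 21*(2 - 21/4)/4) = -20735*(72 - 21/4*(-13/4)) = -20735*(72 + 273/16) = -20735*1425/16 = -29547375/16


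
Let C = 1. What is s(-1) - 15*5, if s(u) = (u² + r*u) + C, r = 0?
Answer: -73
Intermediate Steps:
s(u) = 1 + u² (s(u) = (u² + 0*u) + 1 = (u² + 0) + 1 = u² + 1 = 1 + u²)
s(-1) - 15*5 = (1 + (-1)²) - 15*5 = (1 + 1) - 75 = 2 - 75 = -73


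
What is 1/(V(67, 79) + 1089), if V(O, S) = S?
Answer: 1/1168 ≈ 0.00085616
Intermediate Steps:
1/(V(67, 79) + 1089) = 1/(79 + 1089) = 1/1168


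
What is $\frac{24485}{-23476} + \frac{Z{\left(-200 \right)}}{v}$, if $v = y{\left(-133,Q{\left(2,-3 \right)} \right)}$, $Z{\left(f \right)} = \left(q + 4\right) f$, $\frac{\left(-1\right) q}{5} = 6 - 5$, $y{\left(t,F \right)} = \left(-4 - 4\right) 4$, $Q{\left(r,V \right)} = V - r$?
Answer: $- \frac{85605}{11738} \approx -7.293$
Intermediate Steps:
$y{\left(t,F \right)} = -32$ ($y{\left(t,F \right)} = \left(-8\right) 4 = -32$)
$q = -5$ ($q = - 5 \left(6 - 5\right) = \left(-5\right) 1 = -5$)
$Z{\left(f \right)} = - f$ ($Z{\left(f \right)} = \left(-5 + 4\right) f = - f$)
$v = -32$
$\frac{24485}{-23476} + \frac{Z{\left(-200 \right)}}{v} = \frac{24485}{-23476} + \frac{\left(-1\right) \left(-200\right)}{-32} = 24485 \left(- \frac{1}{23476}\right) + 200 \left(- \frac{1}{32}\right) = - \frac{24485}{23476} - \frac{25}{4} = - \frac{85605}{11738}$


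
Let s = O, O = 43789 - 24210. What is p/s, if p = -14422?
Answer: -14422/19579 ≈ -0.73661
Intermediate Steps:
O = 19579
s = 19579
p/s = -14422/19579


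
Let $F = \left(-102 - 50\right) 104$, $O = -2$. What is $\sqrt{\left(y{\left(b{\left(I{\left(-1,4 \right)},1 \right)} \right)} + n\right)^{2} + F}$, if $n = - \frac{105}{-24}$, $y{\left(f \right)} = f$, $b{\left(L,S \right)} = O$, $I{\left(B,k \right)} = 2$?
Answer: $\frac{i \sqrt{1011351}}{8} \approx 125.71 i$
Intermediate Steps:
$b{\left(L,S \right)} = -2$
$n = \frac{35}{8}$ ($n = \left(-105\right) \left(- \frac{1}{24}\right) = \frac{35}{8} \approx 4.375$)
$F = -15808$ ($F = \left(-152\right) 104 = -15808$)
$\sqrt{\left(y{\left(b{\left(I{\left(-1,4 \right)},1 \right)} \right)} + n\right)^{2} + F} = \sqrt{\left(-2 + \frac{35}{8}\right)^{2} - 15808} = \sqrt{\left(\frac{19}{8}\right)^{2} - 15808} = \sqrt{\frac{361}{64} - 15808} = \sqrt{- \frac{1011351}{64}} = \frac{i \sqrt{1011351}}{8}$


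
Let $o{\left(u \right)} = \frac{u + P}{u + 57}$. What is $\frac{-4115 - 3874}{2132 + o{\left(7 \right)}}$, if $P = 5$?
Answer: $- \frac{127824}{34115} \approx -3.7469$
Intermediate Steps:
$o{\left(u \right)} = \frac{5 + u}{57 + u}$ ($o{\left(u \right)} = \frac{u + 5}{u + 57} = \frac{5 + u}{57 + u}$)
$\frac{-4115 - 3874}{2132 + o{\left(7 \right)}} = \frac{-4115 - 3874}{2132 + \frac{5 + 7}{57 + 7}} = - \frac{7989}{2132 + \frac{1}{64} \cdot 12} = - \frac{7989}{2132 + \frac{3}{16}} = - \frac{7989}{\frac{34115}{16}} = \left(-7989\right) \frac{16}{34115} = - \frac{127824}{34115}$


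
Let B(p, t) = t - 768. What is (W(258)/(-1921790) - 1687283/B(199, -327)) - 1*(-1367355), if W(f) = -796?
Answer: 288064984063594/210436005 ≈ 1.3689e+6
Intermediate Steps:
B(p, t) = -768 + t
(W(258)/(-1921790) - 1687283/B(199, -327)) - 1*(-1367355) = (-796/(-1921790) - 1687283/(-768 - 327)) - 1*(-1367355) = (-796*(-1/1921790) - 1687283/(-1095)) + 1367355 = (398/960895 - 1687283*(-1/1095)) + 1367355 = (398/960895 + 1687283/1095) + 1367355 = 324260446819/210436005 + 1367355 = 288064984063594/210436005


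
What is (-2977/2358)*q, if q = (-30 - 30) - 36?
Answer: 47632/393 ≈ 121.20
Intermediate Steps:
q = -96 (q = -60 - 36 = -96)
(-2977/2358)*q = -2977/2358*(-96) = 47632/393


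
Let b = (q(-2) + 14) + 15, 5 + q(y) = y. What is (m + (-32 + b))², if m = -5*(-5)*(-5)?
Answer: 18225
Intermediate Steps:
q(y) = -5 + y
b = 22 (b = ((-5 - 2) + 14) + 15 = (-7 + 14) + 15 = 7 + 15 = 22)
m = -125 (m = 25*(-5) = -125)
(m + (-32 + b))² = (-125 + (-32 + 22))² = (-125 - 10)² = (-135)² = 18225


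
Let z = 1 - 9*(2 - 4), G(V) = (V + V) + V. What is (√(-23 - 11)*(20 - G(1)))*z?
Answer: 323*I*√34 ≈ 1883.4*I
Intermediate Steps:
G(V) = 3*V (G(V) = 2*V + V = 3*V)
z = 19 (z = 1 - 9*(-2) = 1 - 3*(-6) = 1 + 18 = 19)
(√(-23 - 11)*(20 - G(1)))*z = (√(-23 - 11)*(20 - 3))*19 = (√(-34)*(20 - 1*3))*19 = ((I*√34)*(20 - 3))*19 = ((I*√34)*17)*19 = (17*I*√34)*19 = 323*I*√34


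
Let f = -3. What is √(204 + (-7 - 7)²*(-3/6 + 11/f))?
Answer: I*√5514/3 ≈ 24.752*I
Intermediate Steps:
√(204 + (-7 - 7)²*(-3/6 + 11/f)) = √(204 + (-7 - 7)²*(-3/6 + 11/(-3))) = √(204 + (-14)²*(-3*⅙ + 11*(-⅓))) = √(204 + 196*(-½ - 11/3)) = √(204 + 196*(-25/6)) = √(204 - 2450/3) = √(-1838/3) = I*√5514/3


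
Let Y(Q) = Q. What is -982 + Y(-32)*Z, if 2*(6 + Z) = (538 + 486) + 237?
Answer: -20966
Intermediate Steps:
Z = 1249/2 (Z = -6 + ((538 + 486) + 237)/2 = -6 + (1024 + 237)/2 = -6 + (1/2)*1261 = -6 + 1261/2 = 1249/2 ≈ 624.50)
-982 + Y(-32)*Z = -982 - 32*1249/2 = -982 - 19984 = -20966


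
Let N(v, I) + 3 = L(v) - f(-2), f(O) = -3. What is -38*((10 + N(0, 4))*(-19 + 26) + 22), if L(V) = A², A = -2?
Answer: -4560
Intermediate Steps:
L(V) = 4 (L(V) = (-2)² = 4)
N(v, I) = 4 (N(v, I) = -3 + (4 - 1*(-3)) = -3 + (4 + 3) = -3 + 7 = 4)
-38*((10 + N(0, 4))*(-19 + 26) + 22) = -38*((10 + 4)*(-19 + 26) + 22) = -38*(14*7 + 22) = -38*(98 + 22) = -38*120 = -4560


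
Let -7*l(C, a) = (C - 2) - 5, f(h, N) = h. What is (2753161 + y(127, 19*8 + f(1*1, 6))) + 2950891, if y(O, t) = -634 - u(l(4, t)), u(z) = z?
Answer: 39923923/7 ≈ 5.7034e+6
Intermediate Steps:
l(C, a) = 1 - C/7 (l(C, a) = -((C - 2) - 5)/7 = -((-2 + C) - 5)/7 = -(-7 + C)/7 = 1 - C/7)
y(O, t) = -4441/7 (y(O, t) = -634 - (1 - ⅐*4) = -634 - (1 - 4/7) = -634 - 1*3/7 = -634 - 3/7 = -4441/7)
(2753161 + y(127, 19*8 + f(1*1, 6))) + 2950891 = (2753161 - 4441/7) + 2950891 = 19267686/7 + 2950891 = 39923923/7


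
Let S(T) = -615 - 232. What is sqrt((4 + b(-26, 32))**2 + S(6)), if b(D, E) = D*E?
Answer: sqrt(684737) ≈ 827.49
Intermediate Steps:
S(T) = -847
sqrt((4 + b(-26, 32))**2 + S(6)) = sqrt((4 - 26*32)**2 - 847) = sqrt((4 - 832)**2 - 847) = sqrt((-828)**2 - 847) = sqrt(685584 - 847) = sqrt(684737)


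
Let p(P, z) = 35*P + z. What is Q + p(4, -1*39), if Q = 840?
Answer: 941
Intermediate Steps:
p(P, z) = z + 35*P
Q + p(4, -1*39) = 840 + (-1*39 + 35*4) = 840 + (-39 + 140) = 840 + 101 = 941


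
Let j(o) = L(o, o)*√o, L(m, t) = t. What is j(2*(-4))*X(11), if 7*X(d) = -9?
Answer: 144*I*√2/7 ≈ 29.092*I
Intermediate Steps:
j(o) = o^(3/2) (j(o) = o*√o = o^(3/2))
X(d) = -9/7 (X(d) = (⅐)*(-9) = -9/7)
j(2*(-4))*X(11) = (2*(-4))^(3/2)*(-9/7) = (-8)^(3/2)*(-9/7) = -16*I*√2*(-9/7) = 144*I*√2/7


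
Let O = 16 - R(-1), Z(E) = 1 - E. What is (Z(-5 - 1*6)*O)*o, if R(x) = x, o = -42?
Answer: -8568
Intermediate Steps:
O = 17 (O = 16 - 1*(-1) = 16 + 1 = 17)
(Z(-5 - 1*6)*O)*o = ((1 - (-5 - 1*6))*17)*(-42) = ((1 - (-5 - 6))*17)*(-42) = ((1 - 1*(-11))*17)*(-42) = ((1 + 11)*17)*(-42) = (12*17)*(-42) = 204*(-42) = -8568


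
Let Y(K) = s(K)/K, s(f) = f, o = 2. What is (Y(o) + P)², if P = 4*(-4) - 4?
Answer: 361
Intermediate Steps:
P = -20 (P = -16 - 4 = -20)
Y(K) = 1 (Y(K) = K/K = 1)
(Y(o) + P)² = (1 - 20)² = (-19)² = 361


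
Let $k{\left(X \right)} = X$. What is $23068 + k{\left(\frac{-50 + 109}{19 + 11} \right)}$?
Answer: $\frac{692099}{30} \approx 23070.0$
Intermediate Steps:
$23068 + k{\left(\frac{-50 + 109}{19 + 11} \right)} = 23068 + \frac{-50 + 109}{19 + 11} = 23068 + \frac{59}{30} = \frac{692099}{30}$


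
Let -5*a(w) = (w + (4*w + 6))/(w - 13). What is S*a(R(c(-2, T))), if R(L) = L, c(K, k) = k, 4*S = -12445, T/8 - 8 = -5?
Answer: 156807/22 ≈ 7127.6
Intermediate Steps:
T = 24 (T = 64 + 8*(-5) = 64 - 40 = 24)
S = -12445/4 (S = (¼)*(-12445) = -12445/4 ≈ -3111.3)
a(w) = -(6 + 5*w)/(5*(-13 + w)) (a(w) = -(w + (4*w + 6))/(5*(w - 13)) = -(w + (6 + 4*w))/(5*(-13 + w)) = -(6 + 5*w)/(5*(-13 + w)))
S*a(R(c(-2, T))) = -12445*(-6/5 - 1*24)/(4*(-13 + 24)) = -12445*(-6/5 - 24)/(4*11) = -12445*(-126)/(44*5) = -12445/4*(-126/55) = 156807/22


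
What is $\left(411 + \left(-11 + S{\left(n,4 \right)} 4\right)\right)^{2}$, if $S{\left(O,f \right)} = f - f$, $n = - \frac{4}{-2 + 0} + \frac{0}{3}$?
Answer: $160000$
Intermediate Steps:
$n = 2$ ($n = - \frac{4}{-2} + 0 \cdot \frac{1}{3} = \left(-4\right) \left(- \frac{1}{2}\right) + 0 = 2 + 0 = 2$)
$S{\left(O,f \right)} = 0$
$\left(411 + \left(-11 + S{\left(n,4 \right)} 4\right)\right)^{2} = \left(411 + \left(-11 + 0 \cdot 4\right)\right)^{2} = \left(411 + \left(-11 + 0\right)\right)^{2} = \left(411 - 11\right)^{2} = 400^{2} = 160000$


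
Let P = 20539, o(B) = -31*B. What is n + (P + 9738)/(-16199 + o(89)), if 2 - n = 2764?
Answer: -52392273/18958 ≈ -2763.6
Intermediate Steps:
n = -2762 (n = 2 - 1*2764 = 2 - 2764 = -2762)
n + (P + 9738)/(-16199 + o(89)) = -2762 + (20539 + 9738)/(-16199 - 31*89) = -2762 + 30277/(-16199 - 2759) = -2762 + 30277/(-18958) = -2762 + 30277*(-1/18958) = -2762 - 30277/18958 = -52392273/18958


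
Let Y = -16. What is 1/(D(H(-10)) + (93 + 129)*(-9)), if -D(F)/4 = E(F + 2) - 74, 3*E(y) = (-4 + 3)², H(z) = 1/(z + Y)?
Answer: -3/5110 ≈ -0.00058708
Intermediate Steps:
H(z) = 1/(-16 + z) (H(z) = 1/(z - 16) = 1/(-16 + z))
E(y) = ⅓ (E(y) = (-4 + 3)²/3 = (⅓)*(-1)² = (⅓)*1 = ⅓)
D(F) = 884/3 (D(F) = -4*(⅓ - 74) = -4*(-221/3) = 884/3)
1/(D(H(-10)) + (93 + 129)*(-9)) = 1/(884/3 + (93 + 129)*(-9)) = 1/(884/3 + 222*(-9)) = 1/(884/3 - 1998) = 1/(-5110/3) = -3/5110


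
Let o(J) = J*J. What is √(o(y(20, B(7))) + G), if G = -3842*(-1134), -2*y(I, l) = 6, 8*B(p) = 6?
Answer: 3*√484093 ≈ 2087.3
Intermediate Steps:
B(p) = ¾ (B(p) = (⅛)*6 = ¾)
y(I, l) = -3 (y(I, l) = -½*6 = -3)
o(J) = J²
G = 4356828
√(o(y(20, B(7))) + G) = √((-3)² + 4356828) = √(9 + 4356828) = √4356837 = 3*√484093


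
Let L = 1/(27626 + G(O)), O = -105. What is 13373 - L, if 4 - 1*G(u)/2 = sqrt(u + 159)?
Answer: 5106063734693/381818870 - 3*sqrt(6)/381818870 ≈ 13373.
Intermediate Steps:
G(u) = 8 - 2*sqrt(159 + u) (G(u) = 8 - 2*sqrt(u + 159) = 8 - 2*sqrt(159 + u))
L = 1/(27634 - 6*sqrt(6)) (L = 1/(27626 + (8 - 2*sqrt(159 - 105))) = 1/(27626 + (8 - 6*sqrt(6))) = 1/(27634 - 6*sqrt(6)) ≈ 3.6207e-5)
13373 - L = 13373 - (13817/381818870 + 3*sqrt(6)/381818870) = 13373 + (-13817/381818870 - 3*sqrt(6)/381818870) = 5106063734693/381818870 - 3*sqrt(6)/381818870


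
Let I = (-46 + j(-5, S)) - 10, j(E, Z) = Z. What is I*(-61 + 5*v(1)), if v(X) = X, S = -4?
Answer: 3360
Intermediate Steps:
I = -60 (I = (-46 - 4) - 10 = -50 - 10 = -60)
I*(-61 + 5*v(1)) = -60*(-61 + 5*1) = -60*(-61 + 5) = -60*(-56) = 3360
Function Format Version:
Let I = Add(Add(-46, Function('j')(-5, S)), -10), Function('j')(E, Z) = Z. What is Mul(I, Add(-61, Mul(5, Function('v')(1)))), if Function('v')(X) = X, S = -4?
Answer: 3360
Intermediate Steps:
I = -60 (I = Add(Add(-46, -4), -10) = Add(-50, -10) = -60)
Mul(I, Add(-61, Mul(5, Function('v')(1)))) = Mul(-60, Add(-61, Mul(5, 1))) = Mul(-60, Add(-61, 5)) = Mul(-60, -56) = 3360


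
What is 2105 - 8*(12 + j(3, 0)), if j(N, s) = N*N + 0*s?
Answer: 1937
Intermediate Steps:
j(N, s) = N² (j(N, s) = N² + 0 = N²)
2105 - 8*(12 + j(3, 0)) = 2105 - 8*(12 + 3²) = 2105 - 8*(12 + 9) = 2105 - 8*21 = 2105 - 1*168 = 2105 - 168 = 1937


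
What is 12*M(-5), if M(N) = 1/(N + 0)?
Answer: -12/5 ≈ -2.4000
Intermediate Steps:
M(N) = 1/N
12*M(-5) = 12/(-5) = 12*(-1/5) = -12/5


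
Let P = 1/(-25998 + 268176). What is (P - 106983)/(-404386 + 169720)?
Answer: 25908928973/56830942548 ≈ 0.45589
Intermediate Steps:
P = 1/242178 ≈ 4.1292e-6
(P - 106983)/(-404386 + 169720) = (1/242178 - 106983)/(-404386 + 169720) = -25908928973/242178/(-234666) = -25908928973/242178*(-1/234666) = 25908928973/56830942548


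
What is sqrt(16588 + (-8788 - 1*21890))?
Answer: I*sqrt(14090) ≈ 118.7*I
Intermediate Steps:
sqrt(16588 + (-8788 - 1*21890)) = sqrt(16588 + (-8788 - 21890)) = sqrt(16588 - 30678) = sqrt(-14090) = I*sqrt(14090)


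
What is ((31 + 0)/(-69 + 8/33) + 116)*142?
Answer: 37229702/2269 ≈ 16408.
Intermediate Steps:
((31 + 0)/(-69 + 8/33) + 116)*142 = (31/(-69 + 8*(1/33)) + 116)*142 = (31/(-69 + 8/33) + 116)*142 = (31/(-2269/33) + 116)*142 = (31*(-33/2269) + 116)*142 = (-1023/2269 + 116)*142 = (262181/2269)*142 = 37229702/2269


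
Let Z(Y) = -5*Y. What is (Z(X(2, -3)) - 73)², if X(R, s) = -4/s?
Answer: 57121/9 ≈ 6346.8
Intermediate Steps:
(Z(X(2, -3)) - 73)² = (-(-20)/(-3) - 73)² = (-(-20)*(-1)/3 - 73)² = (-5*4/3 - 73)² = (-20/3 - 73)² = (-239/3)² = 57121/9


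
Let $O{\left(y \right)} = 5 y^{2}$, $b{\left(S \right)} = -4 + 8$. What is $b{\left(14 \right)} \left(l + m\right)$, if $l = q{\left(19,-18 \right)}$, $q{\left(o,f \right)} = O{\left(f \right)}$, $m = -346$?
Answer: $5096$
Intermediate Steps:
$b{\left(S \right)} = 4$
$q{\left(o,f \right)} = 5 f^{2}$
$l = 1620$ ($l = 5 \left(-18\right)^{2} = 5 \cdot 324 = 1620$)
$b{\left(14 \right)} \left(l + m\right) = 4 \left(1620 - 346\right) = 4 \cdot 1274 = 5096$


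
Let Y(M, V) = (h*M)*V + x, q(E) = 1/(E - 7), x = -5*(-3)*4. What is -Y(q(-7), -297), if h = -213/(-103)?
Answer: -149781/1442 ≈ -103.87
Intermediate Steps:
x = 60 (x = 15*4 = 60)
h = 213/103 (h = -213*(-1/103) = 213/103 ≈ 2.0680)
q(E) = 1/(-7 + E)
Y(M, V) = 60 + 213*M*V/103 (Y(M, V) = (213*M/103)*V + 60 = 213*M*V/103 + 60 = 60 + 213*M*V/103)
-Y(q(-7), -297) = -(60 + (213/103)*(-297)/(-7 - 7)) = -(60 + (213/103)*(-297)/(-14)) = -(60 + (213/103)*(-1/14)*(-297)) = -(60 + 63261/1442) = -1*149781/1442 = -149781/1442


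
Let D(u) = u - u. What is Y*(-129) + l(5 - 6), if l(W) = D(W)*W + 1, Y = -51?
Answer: 6580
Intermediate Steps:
D(u) = 0
l(W) = 1 (l(W) = 0*W + 1 = 0 + 1 = 1)
Y*(-129) + l(5 - 6) = -51*(-129) + 1 = 6579 + 1 = 6580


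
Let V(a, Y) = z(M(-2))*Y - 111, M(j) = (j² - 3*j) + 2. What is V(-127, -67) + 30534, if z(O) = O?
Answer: 29619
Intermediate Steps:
M(j) = 2 + j² - 3*j
V(a, Y) = -111 + 12*Y (V(a, Y) = (2 + (-2)² - 3*(-2))*Y - 111 = (2 + 4 + 6)*Y - 111 = 12*Y - 111 = -111 + 12*Y)
V(-127, -67) + 30534 = (-111 + 12*(-67)) + 30534 = (-111 - 804) + 30534 = -915 + 30534 = 29619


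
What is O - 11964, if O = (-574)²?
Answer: 317512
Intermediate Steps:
O = 329476
O - 11964 = 329476 - 11964 = 317512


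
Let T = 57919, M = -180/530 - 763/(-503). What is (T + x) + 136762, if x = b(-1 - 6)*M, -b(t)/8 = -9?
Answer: 5192260499/26659 ≈ 1.9477e+5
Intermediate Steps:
b(t) = 72 (b(t) = -8*(-9) = 72)
M = 31385/26659 (M = -180*1/530 - 763*(-1/503) = -18/53 + 763/503 = 31385/26659 ≈ 1.1773)
x = 2259720/26659 (x = 72*(31385/26659) = 2259720/26659 ≈ 84.764)
(T + x) + 136762 = (57919 + 2259720/26659) + 136762 = 1546322341/26659 + 136762 = 5192260499/26659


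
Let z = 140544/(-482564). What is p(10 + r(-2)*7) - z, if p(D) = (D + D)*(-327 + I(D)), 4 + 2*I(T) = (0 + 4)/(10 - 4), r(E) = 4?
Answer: -9040248568/361923 ≈ -24978.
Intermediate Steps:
I(T) = -5/3 (I(T) = -2 + ((0 + 4)/(10 - 4))/2 = -2 + (4/6)/2 = -2 + (4*(⅙))/2 = -2 + (½)*(⅔) = -2 + ⅓ = -5/3)
z = -35136/120641 (z = 140544*(-1/482564) = -35136/120641 ≈ -0.29124)
p(D) = -1972*D/3 (p(D) = (D + D)*(-327 - 5/3) = (2*D)*(-986/3) = -1972*D/3)
p(10 + r(-2)*7) - z = -1972*(10 + 4*7)/3 - 1*(-35136/120641) = -1972*(10 + 28)/3 + 35136/120641 = -1972/3*38 + 35136/120641 = -74936/3 + 35136/120641 = -9040248568/361923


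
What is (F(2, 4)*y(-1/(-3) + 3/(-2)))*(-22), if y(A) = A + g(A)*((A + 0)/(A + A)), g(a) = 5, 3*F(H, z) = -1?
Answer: 88/9 ≈ 9.7778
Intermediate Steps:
F(H, z) = -⅓ (F(H, z) = (⅓)*(-1) = -⅓)
y(A) = 5/2 + A (y(A) = A + 5*((A + 0)/(A + A)) = A + 5*(A/((2*A))) = A + 5*(A*(1/(2*A))) = A + 5*(½) = A + 5/2 = 5/2 + A)
(F(2, 4)*y(-1/(-3) + 3/(-2)))*(-22) = -(5/2 + (-1/(-3) + 3/(-2)))/3*(-22) = -(5/2 + (-1*(-⅓) + 3*(-½)))/3*(-22) = -(5/2 + (⅓ - 3/2))/3*(-22) = -(5/2 - 7/6)/3*(-22) = -⅓*4/3*(-22) = -4/9*(-22) = 88/9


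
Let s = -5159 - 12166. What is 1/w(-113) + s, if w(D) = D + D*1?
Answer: -3915451/226 ≈ -17325.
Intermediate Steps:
w(D) = 2*D (w(D) = D + D = 2*D)
s = -17325
1/w(-113) + s = 1/(2*(-113)) - 17325 = 1/(-226) - 17325 = -1/226 - 17325 = -3915451/226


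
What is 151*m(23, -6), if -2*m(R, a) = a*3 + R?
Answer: -755/2 ≈ -377.50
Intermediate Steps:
m(R, a) = -3*a/2 - R/2 (m(R, a) = -(a*3 + R)/2 = -(3*a + R)/2 = -(R + 3*a)/2 = -3*a/2 - R/2)
151*m(23, -6) = 151*(-3/2*(-6) - ½*23) = 151*(9 - 23/2) = 151*(-5/2) = -755/2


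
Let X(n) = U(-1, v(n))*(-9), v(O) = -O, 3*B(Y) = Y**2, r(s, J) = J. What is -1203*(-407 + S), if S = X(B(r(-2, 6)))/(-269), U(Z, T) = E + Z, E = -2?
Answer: 131740530/269 ≈ 4.8974e+5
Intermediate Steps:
B(Y) = Y**2/3
U(Z, T) = -2 + Z
X(n) = 27 (X(n) = (-2 - 1)*(-9) = -3*(-9) = 27)
S = -27/269 (S = 27/(-269) = 27*(-1/269) = -27/269 ≈ -0.10037)
-1203*(-407 + S) = -1203*(-407 - 27/269) = -1203*(-109510/269) = 131740530/269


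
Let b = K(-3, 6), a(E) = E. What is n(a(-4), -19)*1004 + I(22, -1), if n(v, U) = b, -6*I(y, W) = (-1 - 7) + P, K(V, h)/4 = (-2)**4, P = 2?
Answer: 64257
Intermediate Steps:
K(V, h) = 64 (K(V, h) = 4*(-2)**4 = 4*16 = 64)
b = 64
I(y, W) = 1 (I(y, W) = -((-1 - 7) + 2)/6 = -(-8 + 2)/6 = -1/6*(-6) = 1)
n(v, U) = 64
n(a(-4), -19)*1004 + I(22, -1) = 64*1004 + 1 = 64256 + 1 = 64257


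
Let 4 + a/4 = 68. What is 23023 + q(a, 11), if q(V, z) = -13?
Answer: 23010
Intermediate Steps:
a = 256 (a = -16 + 4*68 = -16 + 272 = 256)
23023 + q(a, 11) = 23023 - 13 = 23010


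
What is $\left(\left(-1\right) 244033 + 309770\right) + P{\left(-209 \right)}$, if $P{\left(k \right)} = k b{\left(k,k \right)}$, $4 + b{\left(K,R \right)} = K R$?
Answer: $-9062756$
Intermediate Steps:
$b{\left(K,R \right)} = -4 + K R$
$P{\left(k \right)} = k \left(-4 + k^{2}\right)$ ($P{\left(k \right)} = k \left(-4 + k k\right) = k \left(-4 + k^{2}\right)$)
$\left(\left(-1\right) 244033 + 309770\right) + P{\left(-209 \right)} = \left(\left(-1\right) 244033 + 309770\right) - 209 \left(-4 + \left(-209\right)^{2}\right) = \left(-244033 + 309770\right) - 209 \left(-4 + 43681\right) = 65737 - 9128493 = -9062756$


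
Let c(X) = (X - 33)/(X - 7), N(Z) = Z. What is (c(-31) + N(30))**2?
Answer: 362404/361 ≈ 1003.9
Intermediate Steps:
c(X) = (-33 + X)/(-7 + X)
(c(-31) + N(30))**2 = ((-33 - 31)/(-7 - 31) + 30)**2 = (-64/(-38) + 30)**2 = (-1/38*(-64) + 30)**2 = (32/19 + 30)**2 = (602/19)**2 = 362404/361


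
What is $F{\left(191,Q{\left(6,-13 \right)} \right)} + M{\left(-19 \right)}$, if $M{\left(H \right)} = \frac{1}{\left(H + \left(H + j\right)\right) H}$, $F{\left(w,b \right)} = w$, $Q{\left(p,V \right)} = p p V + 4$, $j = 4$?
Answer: $\frac{123387}{646} \approx 191.0$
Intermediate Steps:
$Q{\left(p,V \right)} = 4 + V p^{2}$ ($Q{\left(p,V \right)} = p^{2} V + 4 = V p^{2} + 4 = 4 + V p^{2}$)
$M{\left(H \right)} = \frac{1}{H \left(4 + 2 H\right)}$ ($M{\left(H \right)} = \frac{1}{\left(H + \left(H + 4\right)\right) H} = \frac{1}{\left(H + \left(4 + H\right)\right) H} = \frac{1}{\left(4 + 2 H\right) H} = \frac{1}{H \left(4 + 2 H\right)}$)
$F{\left(191,Q{\left(6,-13 \right)} \right)} + M{\left(-19 \right)} = 191 + \frac{1}{2 \left(-19\right) \left(2 - 19\right)} = 191 + \frac{1}{2} \left(- \frac{1}{19}\right) \frac{1}{-17} = 191 + \frac{1}{2} \left(- \frac{1}{19}\right) \left(- \frac{1}{17}\right) = 191 + \frac{1}{646} = \frac{123387}{646}$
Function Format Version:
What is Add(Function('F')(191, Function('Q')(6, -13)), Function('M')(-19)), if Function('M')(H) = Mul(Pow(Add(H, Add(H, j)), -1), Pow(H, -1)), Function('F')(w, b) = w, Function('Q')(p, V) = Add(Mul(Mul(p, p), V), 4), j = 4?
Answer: Rational(123387, 646) ≈ 191.00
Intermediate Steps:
Function('Q')(p, V) = Add(4, Mul(V, Pow(p, 2))) (Function('Q')(p, V) = Add(Mul(Pow(p, 2), V), 4) = Add(Mul(V, Pow(p, 2)), 4) = Add(4, Mul(V, Pow(p, 2))))
Function('M')(H) = Mul(Pow(H, -1), Pow(Add(4, Mul(2, H)), -1)) (Function('M')(H) = Mul(Pow(Add(H, Add(H, 4)), -1), Pow(H, -1)) = Mul(Pow(Add(H, Add(4, H)), -1), Pow(H, -1)) = Mul(Pow(Add(4, Mul(2, H)), -1), Pow(H, -1)) = Mul(Pow(H, -1), Pow(Add(4, Mul(2, H)), -1)))
Add(Function('F')(191, Function('Q')(6, -13)), Function('M')(-19)) = Add(191, Mul(Rational(1, 2), Pow(-19, -1), Pow(Add(2, -19), -1))) = Add(191, Mul(Rational(1, 2), Rational(-1, 19), Pow(-17, -1))) = Add(191, Mul(Rational(1, 2), Rational(-1, 19), Rational(-1, 17))) = Add(191, Rational(1, 646)) = Rational(123387, 646)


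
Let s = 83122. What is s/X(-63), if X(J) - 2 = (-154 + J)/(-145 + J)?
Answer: 17289376/633 ≈ 27313.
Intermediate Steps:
X(J) = 2 + (-154 + J)/(-145 + J)
s/X(-63) = 83122/((3*(-148 - 63)/(-145 - 63))) = 83122/((3*(-211)/(-208))) = 83122/((3*(-1/208)*(-211))) = 83122/(633/208) = 83122*(208/633) = 17289376/633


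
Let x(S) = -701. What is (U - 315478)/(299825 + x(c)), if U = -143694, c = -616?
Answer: -16399/10683 ≈ -1.5351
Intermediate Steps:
(U - 315478)/(299825 + x(c)) = (-143694 - 315478)/(299825 - 701) = -459172/299124 = -459172*1/299124 = -16399/10683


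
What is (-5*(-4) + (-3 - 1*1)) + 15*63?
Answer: 961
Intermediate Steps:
(-5*(-4) + (-3 - 1*1)) + 15*63 = (20 + (-3 - 1)) + 945 = (20 - 4) + 945 = 16 + 945 = 961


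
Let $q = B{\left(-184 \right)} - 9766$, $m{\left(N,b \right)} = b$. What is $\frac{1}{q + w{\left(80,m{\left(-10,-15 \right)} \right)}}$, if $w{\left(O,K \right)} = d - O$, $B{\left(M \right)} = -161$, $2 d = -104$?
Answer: $- \frac{1}{10059} \approx -9.9413 \cdot 10^{-5}$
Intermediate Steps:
$d = -52$ ($d = \frac{1}{2} \left(-104\right) = -52$)
$q = -9927$ ($q = -161 - 9766 = -9927$)
$w{\left(O,K \right)} = -52 - O$
$\frac{1}{q + w{\left(80,m{\left(-10,-15 \right)} \right)}} = \frac{1}{-9927 - 132} = \frac{1}{-10059} = - \frac{1}{10059}$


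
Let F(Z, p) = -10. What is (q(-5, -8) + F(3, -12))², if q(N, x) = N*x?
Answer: 900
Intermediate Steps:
(q(-5, -8) + F(3, -12))² = (-5*(-8) - 10)² = (40 - 10)² = 30² = 900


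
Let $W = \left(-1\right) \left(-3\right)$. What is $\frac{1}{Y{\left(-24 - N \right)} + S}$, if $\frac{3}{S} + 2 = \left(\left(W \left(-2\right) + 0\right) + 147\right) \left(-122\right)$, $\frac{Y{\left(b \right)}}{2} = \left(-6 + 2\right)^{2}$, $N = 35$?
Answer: $\frac{17204}{550525} \approx 0.03125$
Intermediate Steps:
$W = 3$
$Y{\left(b \right)} = 32$ ($Y{\left(b \right)} = 2 \left(-6 + 2\right)^{2} = 2 \left(-4\right)^{2} = 2 \cdot 16 = 32$)
$S = - \frac{3}{17204}$ ($S = \frac{3}{-2 + \left(\left(3 \left(-2\right) + 0\right) + 147\right) \left(-122\right)} = \frac{3}{-2 + \left(\left(-6 + 0\right) + 147\right) \left(-122\right)} = \frac{3}{-2 + \left(-6 + 147\right) \left(-122\right)} = \frac{3}{-2 + 141 \left(-122\right)} = \frac{3}{-2 - 17202} = \frac{3}{-17204} = 3 \left(- \frac{1}{17204}\right) = - \frac{3}{17204} \approx -0.00017438$)
$\frac{1}{Y{\left(-24 - N \right)} + S} = \frac{1}{32 - \frac{3}{17204}} = \frac{1}{\frac{550525}{17204}} = \frac{17204}{550525}$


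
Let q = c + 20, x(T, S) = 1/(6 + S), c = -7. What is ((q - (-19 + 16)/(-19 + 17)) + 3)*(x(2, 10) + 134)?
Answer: 62205/32 ≈ 1943.9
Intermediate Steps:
q = 13 (q = -7 + 20 = 13)
((q - (-19 + 16)/(-19 + 17)) + 3)*(x(2, 10) + 134) = ((13 - (-19 + 16)/(-19 + 17)) + 3)*(1/(6 + 10) + 134) = ((13 - (-3)/(-2)) + 3)*(1/16 + 134) = ((13 - (-3)*(-1)/2) + 3)*(1/16 + 134) = ((13 - 1*3/2) + 3)*(2145/16) = ((13 - 3/2) + 3)*(2145/16) = (23/2 + 3)*(2145/16) = (29/2)*(2145/16) = 62205/32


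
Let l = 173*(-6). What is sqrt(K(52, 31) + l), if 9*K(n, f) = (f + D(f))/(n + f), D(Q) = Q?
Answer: 2*I*sqrt(16087973)/249 ≈ 32.217*I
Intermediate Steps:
l = -1038
K(n, f) = 2*f/(9*(f + n)) (K(n, f) = ((f + f)/(n + f))/9 = ((2*f)/(f + n))/9 = (2*f/(f + n))/9 = 2*f/(9*(f + n)))
sqrt(K(52, 31) + l) = sqrt((2/9)*31/(31 + 52) - 1038) = sqrt((2/9)*31/83 - 1038) = sqrt((2/9)*31*(1/83) - 1038) = sqrt(62/747 - 1038) = sqrt(-775324/747) = 2*I*sqrt(16087973)/249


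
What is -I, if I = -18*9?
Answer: 162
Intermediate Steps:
I = -162
-I = -1*(-162) = 162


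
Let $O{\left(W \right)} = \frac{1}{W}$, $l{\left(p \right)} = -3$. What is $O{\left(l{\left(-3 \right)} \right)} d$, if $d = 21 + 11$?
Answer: $- \frac{32}{3} \approx -10.667$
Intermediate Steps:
$d = 32$
$O{\left(l{\left(-3 \right)} \right)} d = \frac{1}{-3} \cdot 32 = \left(- \frac{1}{3}\right) 32 = - \frac{32}{3}$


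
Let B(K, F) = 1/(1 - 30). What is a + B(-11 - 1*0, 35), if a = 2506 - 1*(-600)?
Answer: 90073/29 ≈ 3106.0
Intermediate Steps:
a = 3106 (a = 2506 + 600 = 3106)
B(K, F) = -1/29 (B(K, F) = 1/(-29) = -1/29)
a + B(-11 - 1*0, 35) = 3106 - 1/29 = 90073/29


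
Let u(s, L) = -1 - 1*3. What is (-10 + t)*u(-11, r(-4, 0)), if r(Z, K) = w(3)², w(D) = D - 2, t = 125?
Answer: -460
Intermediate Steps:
w(D) = -2 + D
r(Z, K) = 1 (r(Z, K) = (-2 + 3)² = 1² = 1)
u(s, L) = -4 (u(s, L) = -1 - 3 = -4)
(-10 + t)*u(-11, r(-4, 0)) = (-10 + 125)*(-4) = 115*(-4) = -460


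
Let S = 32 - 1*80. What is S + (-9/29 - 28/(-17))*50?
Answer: 9286/493 ≈ 18.836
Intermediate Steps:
S = -48 (S = 32 - 80 = -48)
S + (-9/29 - 28/(-17))*50 = -48 + (-9/29 - 28/(-17))*50 = -48 + (-9*1/29 - 28*(-1/17))*50 = -48 + (-9/29 + 28/17)*50 = -48 + (659/493)*50 = -48 + 32950/493 = 9286/493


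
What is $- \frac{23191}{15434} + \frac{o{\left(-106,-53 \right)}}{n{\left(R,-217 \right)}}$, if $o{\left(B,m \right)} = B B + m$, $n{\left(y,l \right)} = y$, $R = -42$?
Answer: $- \frac{43393111}{162057} \approx -267.76$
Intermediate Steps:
$o{\left(B,m \right)} = m + B^{2}$ ($o{\left(B,m \right)} = B^{2} + m = m + B^{2}$)
$- \frac{23191}{15434} + \frac{o{\left(-106,-53 \right)}}{n{\left(R,-217 \right)}} = - \frac{23191}{15434} + \frac{-53 + \left(-106\right)^{2}}{-42} = \left(-23191\right) \frac{1}{15434} + \left(-53 + 11236\right) \left(- \frac{1}{42}\right) = - \frac{23191}{15434} + 11183 \left(- \frac{1}{42}\right) = - \frac{23191}{15434} - \frac{11183}{42} = - \frac{43393111}{162057}$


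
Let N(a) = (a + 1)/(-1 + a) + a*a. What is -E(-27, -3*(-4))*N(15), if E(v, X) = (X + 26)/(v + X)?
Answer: 60154/105 ≈ 572.90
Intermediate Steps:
E(v, X) = (26 + X)/(X + v)
N(a) = a² + (1 + a)/(-1 + a) (N(a) = (1 + a)/(-1 + a) + a² = a² + (1 + a)/(-1 + a))
-E(-27, -3*(-4))*N(15) = -(26 - 3*(-4))/(-3*(-4) - 27)*(1 + 15 + 15³ - 1*15²)/(-1 + 15) = -(26 + 12)/(12 - 27)*(1 + 15 + 3375 - 1*225)/14 = -38/(-15)*(1 + 15 + 3375 - 225)/14 = -(-1/15*38)*(1/14)*3166 = -(-38)*1583/(15*7) = -1*(-60154/105) = 60154/105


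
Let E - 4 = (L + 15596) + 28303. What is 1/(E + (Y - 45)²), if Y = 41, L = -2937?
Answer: 1/40982 ≈ 2.4401e-5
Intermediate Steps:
E = 40966 (E = 4 + ((-2937 + 15596) + 28303) = 4 + (12659 + 28303) = 4 + 40962 = 40966)
1/(E + (Y - 45)²) = 1/(40966 + (41 - 45)²) = 1/(40966 + (-4)²) = 1/(40966 + 16) = 1/40982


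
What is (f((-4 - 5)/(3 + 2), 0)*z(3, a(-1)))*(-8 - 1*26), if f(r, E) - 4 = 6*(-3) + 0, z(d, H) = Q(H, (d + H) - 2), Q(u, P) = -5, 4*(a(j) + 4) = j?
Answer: -2380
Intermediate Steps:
a(j) = -4 + j/4
z(d, H) = -5
f(r, E) = -14 (f(r, E) = 4 + (6*(-3) + 0) = 4 + (-18 + 0) = 4 - 18 = -14)
(f((-4 - 5)/(3 + 2), 0)*z(3, a(-1)))*(-8 - 1*26) = (-14*(-5))*(-8 - 1*26) = 70*(-8 - 26) = 70*(-34) = -2380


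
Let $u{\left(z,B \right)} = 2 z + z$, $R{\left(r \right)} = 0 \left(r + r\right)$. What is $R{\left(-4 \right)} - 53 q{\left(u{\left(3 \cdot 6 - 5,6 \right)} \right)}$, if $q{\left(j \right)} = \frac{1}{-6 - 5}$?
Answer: $\frac{53}{11} \approx 4.8182$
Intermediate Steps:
$R{\left(r \right)} = 0$ ($R{\left(r \right)} = 0 \cdot 2 r = 0$)
$u{\left(z,B \right)} = 3 z$
$q{\left(j \right)} = - \frac{1}{11}$ ($q{\left(j \right)} = \frac{1}{-11} = - \frac{1}{11}$)
$R{\left(-4 \right)} - 53 q{\left(u{\left(3 \cdot 6 - 5,6 \right)} \right)} = 0 - - \frac{53}{11} = 0 + \frac{53}{11} = \frac{53}{11}$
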